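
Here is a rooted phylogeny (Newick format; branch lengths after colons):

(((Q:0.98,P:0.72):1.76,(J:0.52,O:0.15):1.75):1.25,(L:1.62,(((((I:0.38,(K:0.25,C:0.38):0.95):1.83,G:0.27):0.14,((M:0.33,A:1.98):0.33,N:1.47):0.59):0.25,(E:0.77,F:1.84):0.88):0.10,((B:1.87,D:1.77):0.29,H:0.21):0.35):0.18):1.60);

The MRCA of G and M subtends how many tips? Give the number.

7

The MRCA of G and M is the node subtending (((I,(K,C)),G),((M,A),N)).
That clade contains 7 terminal taxa: A, C, G, I, K, M, N.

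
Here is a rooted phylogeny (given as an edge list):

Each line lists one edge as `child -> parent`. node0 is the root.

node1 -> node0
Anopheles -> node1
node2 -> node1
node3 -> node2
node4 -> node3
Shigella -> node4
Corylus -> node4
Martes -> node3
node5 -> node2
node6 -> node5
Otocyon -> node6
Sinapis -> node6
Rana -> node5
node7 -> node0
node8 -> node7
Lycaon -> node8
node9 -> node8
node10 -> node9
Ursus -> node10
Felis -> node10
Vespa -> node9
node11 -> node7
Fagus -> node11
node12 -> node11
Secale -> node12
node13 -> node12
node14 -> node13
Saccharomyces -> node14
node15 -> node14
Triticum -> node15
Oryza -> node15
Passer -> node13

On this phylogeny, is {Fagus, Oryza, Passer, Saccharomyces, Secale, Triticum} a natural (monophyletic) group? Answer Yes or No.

Yes

The most recent common ancestor of these taxa subtends (Fagus,(Secale,((Saccharomyces,(Triticum,Oryza)),Passer))).
That clade has exactly 6 tips — every listed taxon and nothing else — so the group is monophyletic.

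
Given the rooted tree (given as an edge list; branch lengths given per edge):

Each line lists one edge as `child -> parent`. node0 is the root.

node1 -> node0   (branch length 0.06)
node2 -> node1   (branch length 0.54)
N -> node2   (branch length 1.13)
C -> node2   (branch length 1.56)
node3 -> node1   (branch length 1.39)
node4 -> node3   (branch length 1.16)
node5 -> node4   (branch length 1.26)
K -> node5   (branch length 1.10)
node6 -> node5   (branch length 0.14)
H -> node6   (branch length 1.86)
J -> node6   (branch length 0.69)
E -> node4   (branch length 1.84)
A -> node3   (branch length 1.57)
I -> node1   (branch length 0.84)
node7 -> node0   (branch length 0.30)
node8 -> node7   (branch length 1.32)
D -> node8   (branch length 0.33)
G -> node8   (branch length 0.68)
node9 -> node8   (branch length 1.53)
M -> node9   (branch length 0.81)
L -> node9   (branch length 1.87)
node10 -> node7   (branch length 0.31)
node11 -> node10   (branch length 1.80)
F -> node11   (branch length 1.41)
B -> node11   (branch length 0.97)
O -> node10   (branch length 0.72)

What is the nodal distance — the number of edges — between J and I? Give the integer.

6

The MRCA of J and I is the node subtending ((N,C),(((K,(H,J)),E),A),I).
From J up to that node: 5 branches. From I up to the same node: 1 branch. Total: 5 + 1 = 6.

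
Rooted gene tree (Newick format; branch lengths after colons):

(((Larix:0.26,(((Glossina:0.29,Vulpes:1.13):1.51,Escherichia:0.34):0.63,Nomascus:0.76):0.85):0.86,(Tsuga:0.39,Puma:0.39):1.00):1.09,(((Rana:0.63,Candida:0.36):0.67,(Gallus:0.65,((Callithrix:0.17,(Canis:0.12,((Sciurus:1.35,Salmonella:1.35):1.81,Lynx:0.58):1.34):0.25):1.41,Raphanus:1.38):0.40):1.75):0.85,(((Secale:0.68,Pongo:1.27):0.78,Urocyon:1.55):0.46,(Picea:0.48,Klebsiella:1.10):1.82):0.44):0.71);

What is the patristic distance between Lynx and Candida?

The path runs Lynx → … → MRCA → … → Candida; the MRCA is the node subtending ((Rana,Candida),(Gallus,((Callithrix,(Canis,((Sciurus,Salmonella),Lynx))),Raphanus))).
Branch lengths along that path: 0.58 + 1.34 + 0.25 + 1.41 + 0.40 + 1.75 + 0.67 + 0.36 = 6.76.

6.76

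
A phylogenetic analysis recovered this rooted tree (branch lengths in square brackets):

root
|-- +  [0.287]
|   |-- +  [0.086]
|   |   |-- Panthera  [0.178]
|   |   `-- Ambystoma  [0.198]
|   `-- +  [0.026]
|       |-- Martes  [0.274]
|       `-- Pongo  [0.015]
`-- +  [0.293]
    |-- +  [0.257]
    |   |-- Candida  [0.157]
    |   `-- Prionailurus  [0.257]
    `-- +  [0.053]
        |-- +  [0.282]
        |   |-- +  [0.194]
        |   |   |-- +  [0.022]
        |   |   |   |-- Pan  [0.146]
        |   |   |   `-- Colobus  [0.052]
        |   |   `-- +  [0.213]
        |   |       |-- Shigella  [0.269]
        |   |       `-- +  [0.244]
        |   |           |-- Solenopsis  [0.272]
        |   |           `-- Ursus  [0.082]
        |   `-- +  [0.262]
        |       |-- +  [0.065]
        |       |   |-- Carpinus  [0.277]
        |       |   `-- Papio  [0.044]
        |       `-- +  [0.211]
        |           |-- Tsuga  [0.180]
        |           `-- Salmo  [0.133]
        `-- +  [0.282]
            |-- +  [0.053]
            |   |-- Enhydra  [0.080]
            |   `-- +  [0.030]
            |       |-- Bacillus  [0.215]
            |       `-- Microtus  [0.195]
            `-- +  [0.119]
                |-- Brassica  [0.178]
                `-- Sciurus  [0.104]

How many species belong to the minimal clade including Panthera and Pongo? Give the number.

The MRCA of Panthera and Pongo is the node subtending ((Panthera,Ambystoma),(Martes,Pongo)).
That clade contains 4 terminal taxa: Ambystoma, Martes, Panthera, Pongo.

4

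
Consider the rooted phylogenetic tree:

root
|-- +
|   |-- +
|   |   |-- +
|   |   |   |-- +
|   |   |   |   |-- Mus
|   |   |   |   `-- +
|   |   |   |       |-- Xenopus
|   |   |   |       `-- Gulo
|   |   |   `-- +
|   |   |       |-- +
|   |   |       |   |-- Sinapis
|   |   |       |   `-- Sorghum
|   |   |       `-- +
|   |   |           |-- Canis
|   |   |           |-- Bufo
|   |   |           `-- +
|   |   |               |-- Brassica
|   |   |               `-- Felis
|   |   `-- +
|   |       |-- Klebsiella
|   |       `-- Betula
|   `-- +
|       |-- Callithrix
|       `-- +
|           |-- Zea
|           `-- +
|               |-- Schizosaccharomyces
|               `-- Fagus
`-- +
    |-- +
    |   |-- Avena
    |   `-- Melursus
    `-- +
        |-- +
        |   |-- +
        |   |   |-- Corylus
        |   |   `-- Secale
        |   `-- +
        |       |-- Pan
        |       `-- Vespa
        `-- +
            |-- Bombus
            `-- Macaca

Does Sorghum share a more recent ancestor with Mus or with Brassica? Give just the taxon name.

Brassica

The MRCA of Sorghum and Brassica subtends ((Sinapis,Sorghum),(Canis,Bufo,(Brassica,Felis))) (6 taxa).
The MRCA of Sorghum and Mus subtends ((Mus,(Xenopus,Gulo)),((Sinapis,Sorghum),(Canis,Bufo,(Brassica,Felis)))) (9 taxa).
The first is nested inside the second, so Sorghum shares a more recent common ancestor with Brassica.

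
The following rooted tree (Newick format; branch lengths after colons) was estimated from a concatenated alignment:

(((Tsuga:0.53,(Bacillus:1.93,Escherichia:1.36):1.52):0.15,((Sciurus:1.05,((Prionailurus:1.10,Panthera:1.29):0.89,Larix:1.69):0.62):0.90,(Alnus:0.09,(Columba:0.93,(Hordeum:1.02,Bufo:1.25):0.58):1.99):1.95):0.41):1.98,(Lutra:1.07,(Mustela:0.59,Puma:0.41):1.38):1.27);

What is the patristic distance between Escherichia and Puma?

The path runs Escherichia → … → MRCA → … → Puma; the MRCA is the root of the tree.
Branch lengths along that path: 1.36 + 1.52 + 0.15 + 1.98 + 1.27 + 1.38 + 0.41 = 8.07.

8.07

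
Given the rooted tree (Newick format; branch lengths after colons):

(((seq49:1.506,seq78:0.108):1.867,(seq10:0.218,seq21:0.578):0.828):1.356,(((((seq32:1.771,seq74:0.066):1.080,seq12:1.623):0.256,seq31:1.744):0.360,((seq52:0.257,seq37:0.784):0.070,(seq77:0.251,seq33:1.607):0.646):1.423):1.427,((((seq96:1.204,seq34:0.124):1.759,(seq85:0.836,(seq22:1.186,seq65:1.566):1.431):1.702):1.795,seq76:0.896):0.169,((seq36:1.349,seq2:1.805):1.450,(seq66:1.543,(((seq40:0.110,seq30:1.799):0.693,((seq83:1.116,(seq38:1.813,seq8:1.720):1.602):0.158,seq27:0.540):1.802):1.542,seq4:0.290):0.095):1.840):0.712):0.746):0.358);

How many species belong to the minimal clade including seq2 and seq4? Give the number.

10

The MRCA of seq2 and seq4 is the node subtending ((seq36,seq2),(seq66,(((seq40,seq30),((seq83,(seq38,seq8)),seq27)),seq4))).
That clade contains 10 terminal taxa: seq2, seq27, seq30, seq36, seq38, seq4, seq40, seq66, seq8, seq83.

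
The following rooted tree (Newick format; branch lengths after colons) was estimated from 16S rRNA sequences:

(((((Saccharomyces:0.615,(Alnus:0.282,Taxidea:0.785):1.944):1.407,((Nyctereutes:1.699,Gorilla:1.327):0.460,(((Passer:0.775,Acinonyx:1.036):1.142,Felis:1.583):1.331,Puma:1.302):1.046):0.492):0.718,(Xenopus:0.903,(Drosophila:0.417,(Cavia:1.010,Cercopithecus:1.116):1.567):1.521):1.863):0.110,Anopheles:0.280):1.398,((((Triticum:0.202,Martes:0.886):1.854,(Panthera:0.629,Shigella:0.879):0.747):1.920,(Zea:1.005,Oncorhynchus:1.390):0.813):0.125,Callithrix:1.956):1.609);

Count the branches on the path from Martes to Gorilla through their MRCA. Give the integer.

11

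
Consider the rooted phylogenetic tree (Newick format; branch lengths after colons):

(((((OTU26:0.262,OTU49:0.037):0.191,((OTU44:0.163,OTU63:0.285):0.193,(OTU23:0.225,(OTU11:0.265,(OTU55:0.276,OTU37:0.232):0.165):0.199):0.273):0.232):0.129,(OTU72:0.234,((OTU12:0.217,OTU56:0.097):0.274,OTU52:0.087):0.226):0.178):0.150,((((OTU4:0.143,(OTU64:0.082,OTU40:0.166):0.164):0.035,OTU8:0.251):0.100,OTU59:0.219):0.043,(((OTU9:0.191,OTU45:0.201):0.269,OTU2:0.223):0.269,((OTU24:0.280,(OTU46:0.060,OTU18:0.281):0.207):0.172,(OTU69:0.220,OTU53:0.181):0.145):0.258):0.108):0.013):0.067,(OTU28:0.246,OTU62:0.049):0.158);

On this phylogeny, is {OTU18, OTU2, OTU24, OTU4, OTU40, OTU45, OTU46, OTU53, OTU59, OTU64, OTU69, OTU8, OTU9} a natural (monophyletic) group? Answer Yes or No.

The most recent common ancestor of these taxa subtends ((((OTU4,(OTU64,OTU40)),OTU8),OTU59),(((OTU9,OTU45),OTU2),((OTU24,(OTU46,OTU18)),(OTU69,OTU53)))).
That clade has exactly 13 tips — every listed taxon and nothing else — so the group is monophyletic.

Yes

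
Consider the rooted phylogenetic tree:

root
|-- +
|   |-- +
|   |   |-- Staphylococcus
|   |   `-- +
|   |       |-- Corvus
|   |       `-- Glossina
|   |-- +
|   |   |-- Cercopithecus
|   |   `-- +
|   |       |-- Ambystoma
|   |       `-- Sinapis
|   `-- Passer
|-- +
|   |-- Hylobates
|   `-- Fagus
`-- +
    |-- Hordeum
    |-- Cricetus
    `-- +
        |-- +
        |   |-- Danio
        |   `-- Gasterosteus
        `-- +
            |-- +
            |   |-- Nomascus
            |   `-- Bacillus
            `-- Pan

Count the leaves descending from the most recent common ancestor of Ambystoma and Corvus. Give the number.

7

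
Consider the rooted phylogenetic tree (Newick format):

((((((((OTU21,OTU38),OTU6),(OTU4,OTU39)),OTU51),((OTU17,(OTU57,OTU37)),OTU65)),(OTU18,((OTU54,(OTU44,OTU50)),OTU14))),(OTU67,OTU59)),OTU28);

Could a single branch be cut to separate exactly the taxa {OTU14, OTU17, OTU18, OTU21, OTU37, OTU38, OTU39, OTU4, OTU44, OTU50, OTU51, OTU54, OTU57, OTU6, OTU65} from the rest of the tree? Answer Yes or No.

The most recent common ancestor of these taxa subtends ((((((OTU21,OTU38),OTU6),(OTU4,OTU39)),OTU51),((OTU17,(OTU57,OTU37)),OTU65)),(OTU18,((OTU54,(OTU44,OTU50)),OTU14))).
That clade has exactly 15 tips — every listed taxon and nothing else — so the group is monophyletic.

Yes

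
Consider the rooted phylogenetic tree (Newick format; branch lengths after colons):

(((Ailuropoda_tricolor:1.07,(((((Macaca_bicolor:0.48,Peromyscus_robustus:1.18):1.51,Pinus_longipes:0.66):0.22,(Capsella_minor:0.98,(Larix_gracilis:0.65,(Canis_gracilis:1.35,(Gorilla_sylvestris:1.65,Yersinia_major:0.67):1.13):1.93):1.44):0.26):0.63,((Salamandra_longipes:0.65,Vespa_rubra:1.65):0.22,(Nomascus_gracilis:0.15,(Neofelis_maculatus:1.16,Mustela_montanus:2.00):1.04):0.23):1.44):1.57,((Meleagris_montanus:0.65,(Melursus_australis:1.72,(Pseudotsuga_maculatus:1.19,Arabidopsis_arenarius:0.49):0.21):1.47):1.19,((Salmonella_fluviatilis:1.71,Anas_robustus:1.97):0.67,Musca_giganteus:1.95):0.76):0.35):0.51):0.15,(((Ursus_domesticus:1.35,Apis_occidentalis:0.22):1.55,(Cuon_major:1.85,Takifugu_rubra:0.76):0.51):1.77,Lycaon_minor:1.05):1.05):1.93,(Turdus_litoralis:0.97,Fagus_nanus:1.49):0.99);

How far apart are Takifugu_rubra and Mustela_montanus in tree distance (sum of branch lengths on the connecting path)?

The path runs Takifugu_rubra → … → MRCA → … → Mustela_montanus; the MRCA is the node subtending ((Ailuropoda_tricolor,(((((Macaca_bicolor,Peromyscus_robustus),Pinus_longipes),(Capsella_minor,(Larix_gracilis,(Canis_gracilis,(Gorilla_sylvestris,Yersinia_major))))),((Salamandra_longipes,Vespa_rubra),(Nomascus_gracilis,(Neofelis_maculatus,Mustela_montanus)))),((Meleagris_montanus,(Melursus_australis,(Pseudotsuga_maculatus,Arabidopsis_arenarius))),((Salmonella_fluviatilis,Anas_robustus),Musca_giganteus)))),(((Ursus_domesticus,Apis_occidentalis),(Cuon_major,Takifugu_rubra)),Lycaon_minor)).
Branch lengths along that path: 0.76 + 0.51 + 1.77 + 1.05 + 0.15 + 0.51 + 1.57 + 1.44 + 0.23 + 1.04 + 2.00 = 11.03.

11.03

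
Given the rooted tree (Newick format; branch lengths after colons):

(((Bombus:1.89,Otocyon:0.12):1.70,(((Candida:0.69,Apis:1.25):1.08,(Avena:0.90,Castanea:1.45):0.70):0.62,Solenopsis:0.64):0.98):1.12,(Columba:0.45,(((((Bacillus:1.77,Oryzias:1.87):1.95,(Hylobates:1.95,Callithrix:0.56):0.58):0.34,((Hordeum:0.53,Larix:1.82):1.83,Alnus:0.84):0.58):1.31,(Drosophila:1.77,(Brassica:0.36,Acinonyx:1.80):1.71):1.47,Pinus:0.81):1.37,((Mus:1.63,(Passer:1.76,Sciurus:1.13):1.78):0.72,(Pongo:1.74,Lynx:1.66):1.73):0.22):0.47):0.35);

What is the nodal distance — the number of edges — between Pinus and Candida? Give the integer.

9

The MRCA of Pinus and Candida is the root of the tree.
From Pinus up to that node: 4 branches. From Candida up to the same node: 5 branches. Total: 4 + 5 = 9.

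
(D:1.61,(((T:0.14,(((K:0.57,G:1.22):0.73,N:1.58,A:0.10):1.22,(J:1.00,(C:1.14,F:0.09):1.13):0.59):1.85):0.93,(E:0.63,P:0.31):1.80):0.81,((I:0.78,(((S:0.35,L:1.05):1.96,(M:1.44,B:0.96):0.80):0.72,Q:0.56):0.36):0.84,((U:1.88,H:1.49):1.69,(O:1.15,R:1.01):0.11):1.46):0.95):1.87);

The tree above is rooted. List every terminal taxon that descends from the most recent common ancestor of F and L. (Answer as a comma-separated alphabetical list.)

A, B, C, E, F, G, H, I, J, K, L, M, N, O, P, Q, R, S, T, U

Tracing F: it sits inside (C,F).
Tracing L: it sits inside (S,L).
The smallest clade enclosing both is (((T,(((K,G),N,A),(J,(C,F)))),(E,P)),((I,(((S,L),(M,B)),Q)),((U,H),(O,R)))); the answer is its 20 terminal taxa in alphabetical order.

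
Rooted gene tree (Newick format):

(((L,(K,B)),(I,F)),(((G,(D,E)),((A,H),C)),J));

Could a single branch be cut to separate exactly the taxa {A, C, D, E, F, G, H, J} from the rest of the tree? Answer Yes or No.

The MRCA of the listed taxa is the root, so the smallest clade containing them is the whole tree.
That clade also contains B, I, K, L, which are not in the proposed group, so the group is not monophyletic.

No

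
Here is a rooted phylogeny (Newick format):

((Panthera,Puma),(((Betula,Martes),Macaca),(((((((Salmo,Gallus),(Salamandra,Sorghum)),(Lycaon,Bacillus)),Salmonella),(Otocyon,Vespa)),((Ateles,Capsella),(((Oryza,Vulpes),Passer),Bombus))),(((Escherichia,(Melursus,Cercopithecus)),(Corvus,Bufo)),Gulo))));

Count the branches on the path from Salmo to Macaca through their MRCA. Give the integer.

10

The MRCA of Salmo and Macaca is the node subtending (((Betula,Martes),Macaca),(((((((Salmo,Gallus),(Salamandra,Sorghum)),(Lycaon,Bacillus)),Salmonella),(Otocyon,Vespa)),((Ateles,Capsella),(((Oryza,Vulpes),Passer),Bombus))),(((Escherichia,(Melursus,Cercopithecus)),(Corvus,Bufo)),Gulo))).
From Salmo up to that node: 8 branches. From Macaca up to the same node: 2 branches. Total: 8 + 2 = 10.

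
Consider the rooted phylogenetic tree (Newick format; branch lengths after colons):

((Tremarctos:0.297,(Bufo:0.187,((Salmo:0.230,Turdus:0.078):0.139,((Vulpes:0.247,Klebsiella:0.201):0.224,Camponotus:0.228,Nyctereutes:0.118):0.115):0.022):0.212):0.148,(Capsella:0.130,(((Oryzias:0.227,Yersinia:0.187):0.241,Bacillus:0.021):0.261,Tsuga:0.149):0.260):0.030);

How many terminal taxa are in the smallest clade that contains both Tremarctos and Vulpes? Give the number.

8

The MRCA of Tremarctos and Vulpes is the node subtending (Tremarctos,(Bufo,((Salmo,Turdus),((Vulpes,Klebsiella),Camponotus,Nyctereutes)))).
That clade contains 8 terminal taxa: Bufo, Camponotus, Klebsiella, Nyctereutes, Salmo, Tremarctos, Turdus, Vulpes.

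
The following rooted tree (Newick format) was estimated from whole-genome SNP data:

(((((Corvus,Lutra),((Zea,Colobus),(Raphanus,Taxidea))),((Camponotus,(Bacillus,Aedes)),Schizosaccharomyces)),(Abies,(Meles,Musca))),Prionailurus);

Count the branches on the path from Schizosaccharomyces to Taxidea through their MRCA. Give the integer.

6

The MRCA of Schizosaccharomyces and Taxidea is the node subtending (((Corvus,Lutra),((Zea,Colobus),(Raphanus,Taxidea))),((Camponotus,(Bacillus,Aedes)),Schizosaccharomyces)).
From Schizosaccharomyces up to that node: 2 branches. From Taxidea up to the same node: 4 branches. Total: 2 + 4 = 6.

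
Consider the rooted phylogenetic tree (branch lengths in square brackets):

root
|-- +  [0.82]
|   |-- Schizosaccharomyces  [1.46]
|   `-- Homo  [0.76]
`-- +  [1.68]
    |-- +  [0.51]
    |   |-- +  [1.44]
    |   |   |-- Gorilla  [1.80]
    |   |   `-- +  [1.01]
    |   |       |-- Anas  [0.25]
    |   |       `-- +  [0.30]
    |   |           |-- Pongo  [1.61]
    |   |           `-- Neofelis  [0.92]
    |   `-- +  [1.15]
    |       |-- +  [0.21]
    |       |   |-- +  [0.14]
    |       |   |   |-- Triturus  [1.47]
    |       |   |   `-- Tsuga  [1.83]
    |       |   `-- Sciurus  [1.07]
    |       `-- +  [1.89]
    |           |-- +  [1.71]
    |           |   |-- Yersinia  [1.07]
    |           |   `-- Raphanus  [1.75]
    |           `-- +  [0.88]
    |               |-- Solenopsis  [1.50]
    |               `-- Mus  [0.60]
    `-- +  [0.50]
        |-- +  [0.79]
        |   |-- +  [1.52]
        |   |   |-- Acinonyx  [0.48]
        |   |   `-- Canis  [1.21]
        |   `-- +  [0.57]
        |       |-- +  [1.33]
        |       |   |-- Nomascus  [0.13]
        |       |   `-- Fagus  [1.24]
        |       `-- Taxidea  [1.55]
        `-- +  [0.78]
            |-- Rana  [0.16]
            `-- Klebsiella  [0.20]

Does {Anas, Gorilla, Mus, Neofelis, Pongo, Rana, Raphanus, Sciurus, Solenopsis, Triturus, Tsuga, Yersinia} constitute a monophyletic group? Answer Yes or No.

No

The MRCA of the listed taxa subtends (((Gorilla,(Anas,(Pongo,Neofelis))),(((Triturus,Tsuga),Sciurus),((Yersinia,Raphanus),(Solenopsis,Mus)))),(((Acinonyx,Canis),((Nomascus,Fagus),Taxidea)),(Rana,Klebsiella))).
That clade also contains Acinonyx, Canis, Fagus, Klebsiella, Nomascus, Taxidea, which are not in the proposed group, so the group is not monophyletic.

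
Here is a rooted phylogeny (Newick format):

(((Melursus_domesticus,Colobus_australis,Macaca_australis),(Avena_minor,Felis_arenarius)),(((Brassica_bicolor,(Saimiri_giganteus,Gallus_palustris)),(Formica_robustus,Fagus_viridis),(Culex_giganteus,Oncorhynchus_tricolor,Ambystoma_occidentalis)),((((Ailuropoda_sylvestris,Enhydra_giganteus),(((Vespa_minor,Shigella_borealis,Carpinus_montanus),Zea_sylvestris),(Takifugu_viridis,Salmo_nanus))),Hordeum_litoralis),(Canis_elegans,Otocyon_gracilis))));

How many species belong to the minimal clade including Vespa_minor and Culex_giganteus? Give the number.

19

The MRCA of Vespa_minor and Culex_giganteus is the node subtending (((Brassica_bicolor,(Saimiri_giganteus,Gallus_palustris)),(Formica_robustus,Fagus_viridis),(Culex_giganteus,Oncorhynchus_tricolor,Ambystoma_occidentalis)),((((Ailuropoda_sylvestris,Enhydra_giganteus),(((Vespa_minor,Shigella_borealis,Carpinus_montanus),Zea_sylvestris),(Takifugu_viridis,Salmo_nanus))),Hordeum_litoralis),(Canis_elegans,Otocyon_gracilis))).
That clade contains 19 terminal taxa: Ailuropoda_sylvestris, Ambystoma_occidentalis, Brassica_bicolor, Canis_elegans, Carpinus_montanus, Culex_giganteus, Enhydra_giganteus, Fagus_viridis, Formica_robustus, Gallus_palustris, Hordeum_litoralis, Oncorhynchus_tricolor, Otocyon_gracilis, Saimiri_giganteus, Salmo_nanus, Shigella_borealis, Takifugu_viridis, Vespa_minor, Zea_sylvestris.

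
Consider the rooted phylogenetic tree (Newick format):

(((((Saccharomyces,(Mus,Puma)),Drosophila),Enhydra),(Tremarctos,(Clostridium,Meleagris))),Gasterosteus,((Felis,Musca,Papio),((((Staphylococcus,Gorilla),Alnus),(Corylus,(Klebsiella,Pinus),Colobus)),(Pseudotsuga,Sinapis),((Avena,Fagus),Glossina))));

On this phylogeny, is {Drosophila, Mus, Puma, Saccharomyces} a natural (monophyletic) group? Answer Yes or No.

Yes

The most recent common ancestor of these taxa subtends ((Saccharomyces,(Mus,Puma)),Drosophila).
That clade has exactly 4 tips — every listed taxon and nothing else — so the group is monophyletic.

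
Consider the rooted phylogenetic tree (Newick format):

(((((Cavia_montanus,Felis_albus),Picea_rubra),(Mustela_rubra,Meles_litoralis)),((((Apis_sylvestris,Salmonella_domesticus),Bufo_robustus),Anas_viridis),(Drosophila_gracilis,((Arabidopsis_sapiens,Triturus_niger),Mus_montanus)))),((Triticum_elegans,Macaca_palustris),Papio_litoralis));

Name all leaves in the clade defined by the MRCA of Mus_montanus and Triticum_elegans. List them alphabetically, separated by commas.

Anas_viridis, Apis_sylvestris, Arabidopsis_sapiens, Bufo_robustus, Cavia_montanus, Drosophila_gracilis, Felis_albus, Macaca_palustris, Meles_litoralis, Mus_montanus, Mustela_rubra, Papio_litoralis, Picea_rubra, Salmonella_domesticus, Triticum_elegans, Triturus_niger

Tracing Mus_montanus: it sits inside ((Arabidopsis_sapiens,Triturus_niger),Mus_montanus).
Tracing Triticum_elegans: it sits inside (Triticum_elegans,Macaca_palustris).
The smallest clade enclosing both is the whole tree (their MRCA is the root), so the answer is all 16 tips in alphabetical order.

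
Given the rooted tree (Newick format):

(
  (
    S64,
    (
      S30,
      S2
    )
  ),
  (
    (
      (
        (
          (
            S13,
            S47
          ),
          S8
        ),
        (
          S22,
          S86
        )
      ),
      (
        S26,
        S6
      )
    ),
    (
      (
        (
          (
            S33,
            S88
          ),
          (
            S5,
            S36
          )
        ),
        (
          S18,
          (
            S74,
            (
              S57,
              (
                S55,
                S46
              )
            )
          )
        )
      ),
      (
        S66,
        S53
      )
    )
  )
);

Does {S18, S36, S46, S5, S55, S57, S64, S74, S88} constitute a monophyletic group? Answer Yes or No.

The MRCA of the listed taxa is the root, so the smallest clade containing them is the whole tree.
That clade also contains S13, S2, S22, S26, S30, S33, S47, S53, S6, S66, S8, S86, which are not in the proposed group, so the group is not monophyletic.

No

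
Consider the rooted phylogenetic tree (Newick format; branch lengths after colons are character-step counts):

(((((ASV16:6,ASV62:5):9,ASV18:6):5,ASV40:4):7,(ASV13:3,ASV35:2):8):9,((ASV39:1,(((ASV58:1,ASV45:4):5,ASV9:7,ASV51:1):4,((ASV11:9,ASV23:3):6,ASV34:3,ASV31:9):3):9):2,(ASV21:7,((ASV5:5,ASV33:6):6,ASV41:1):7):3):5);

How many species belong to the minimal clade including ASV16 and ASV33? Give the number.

19

The MRCA of ASV16 and ASV33 is the root, so the clade is the entire tree.
That clade contains 19 terminal taxa: ASV11, ASV13, ASV16, ASV18, ASV21, ASV23, ASV31, ASV33, ASV34, ASV35, ASV39, ASV40, ASV41, ASV45, ASV5, ASV51, ASV58, ASV62, ASV9.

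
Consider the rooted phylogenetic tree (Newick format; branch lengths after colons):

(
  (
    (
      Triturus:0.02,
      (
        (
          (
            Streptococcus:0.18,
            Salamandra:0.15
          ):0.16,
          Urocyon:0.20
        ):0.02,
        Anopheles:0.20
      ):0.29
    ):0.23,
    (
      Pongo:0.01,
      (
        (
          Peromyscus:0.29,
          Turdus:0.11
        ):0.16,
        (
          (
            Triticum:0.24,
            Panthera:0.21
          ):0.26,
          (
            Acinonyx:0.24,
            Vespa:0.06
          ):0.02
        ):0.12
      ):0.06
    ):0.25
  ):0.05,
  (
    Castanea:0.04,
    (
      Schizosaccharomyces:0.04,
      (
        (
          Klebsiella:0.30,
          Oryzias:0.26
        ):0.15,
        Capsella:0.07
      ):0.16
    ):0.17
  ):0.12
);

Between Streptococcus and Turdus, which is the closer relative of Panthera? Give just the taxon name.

Turdus

The MRCA of Panthera and Turdus subtends ((Peromyscus,Turdus),((Triticum,Panthera),(Acinonyx,Vespa))) (6 taxa).
The MRCA of Panthera and Streptococcus subtends ((Triturus,(((Streptococcus,Salamandra),Urocyon),Anopheles)),(Pongo,((Peromyscus,Turdus),((Triticum,Panthera),(Acinonyx,Vespa))))) (12 taxa).
The first is nested inside the second, so Panthera shares a more recent common ancestor with Turdus.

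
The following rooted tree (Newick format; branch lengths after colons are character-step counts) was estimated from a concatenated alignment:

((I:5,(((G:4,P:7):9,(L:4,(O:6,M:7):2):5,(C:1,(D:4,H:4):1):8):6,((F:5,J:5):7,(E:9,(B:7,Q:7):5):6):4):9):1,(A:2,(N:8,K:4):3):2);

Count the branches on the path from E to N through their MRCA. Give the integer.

8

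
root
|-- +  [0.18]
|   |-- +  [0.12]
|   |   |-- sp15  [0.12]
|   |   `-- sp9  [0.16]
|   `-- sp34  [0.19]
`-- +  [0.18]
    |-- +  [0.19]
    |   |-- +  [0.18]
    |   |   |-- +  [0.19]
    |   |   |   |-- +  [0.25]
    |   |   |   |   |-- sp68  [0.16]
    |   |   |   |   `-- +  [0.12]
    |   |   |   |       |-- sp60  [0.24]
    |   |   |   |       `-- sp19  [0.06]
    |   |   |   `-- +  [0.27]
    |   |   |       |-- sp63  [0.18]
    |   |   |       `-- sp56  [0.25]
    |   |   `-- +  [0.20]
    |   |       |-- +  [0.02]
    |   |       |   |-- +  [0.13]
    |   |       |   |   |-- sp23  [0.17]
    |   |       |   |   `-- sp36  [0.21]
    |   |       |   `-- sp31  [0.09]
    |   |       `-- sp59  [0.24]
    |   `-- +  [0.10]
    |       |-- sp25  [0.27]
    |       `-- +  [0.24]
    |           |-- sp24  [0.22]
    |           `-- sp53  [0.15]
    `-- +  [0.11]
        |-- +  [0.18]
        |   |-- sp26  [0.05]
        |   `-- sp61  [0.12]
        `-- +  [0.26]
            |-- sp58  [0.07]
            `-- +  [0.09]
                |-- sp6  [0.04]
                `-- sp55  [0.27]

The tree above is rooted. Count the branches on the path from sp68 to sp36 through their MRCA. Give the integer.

The MRCA of sp68 and sp36 is the node subtending (((sp68,(sp60,sp19)),(sp63,sp56)),(((sp23,sp36),sp31),sp59)).
From sp68 up to that node: 3 branches. From sp36 up to the same node: 4 branches. Total: 3 + 4 = 7.

7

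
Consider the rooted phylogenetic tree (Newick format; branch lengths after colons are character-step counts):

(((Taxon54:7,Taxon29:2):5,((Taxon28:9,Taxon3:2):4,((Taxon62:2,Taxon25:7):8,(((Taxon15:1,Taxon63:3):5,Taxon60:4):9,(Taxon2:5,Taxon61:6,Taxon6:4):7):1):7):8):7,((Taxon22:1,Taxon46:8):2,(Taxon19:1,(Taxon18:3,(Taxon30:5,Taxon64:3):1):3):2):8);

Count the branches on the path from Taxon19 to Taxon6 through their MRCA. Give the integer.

9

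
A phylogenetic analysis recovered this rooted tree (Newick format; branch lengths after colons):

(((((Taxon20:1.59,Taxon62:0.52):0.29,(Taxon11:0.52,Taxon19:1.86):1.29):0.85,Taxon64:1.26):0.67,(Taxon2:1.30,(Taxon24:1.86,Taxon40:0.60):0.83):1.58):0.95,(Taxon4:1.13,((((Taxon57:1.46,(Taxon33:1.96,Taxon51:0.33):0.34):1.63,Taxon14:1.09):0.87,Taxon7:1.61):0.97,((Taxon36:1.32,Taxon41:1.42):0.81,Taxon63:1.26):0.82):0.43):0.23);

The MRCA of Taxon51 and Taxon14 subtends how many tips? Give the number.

4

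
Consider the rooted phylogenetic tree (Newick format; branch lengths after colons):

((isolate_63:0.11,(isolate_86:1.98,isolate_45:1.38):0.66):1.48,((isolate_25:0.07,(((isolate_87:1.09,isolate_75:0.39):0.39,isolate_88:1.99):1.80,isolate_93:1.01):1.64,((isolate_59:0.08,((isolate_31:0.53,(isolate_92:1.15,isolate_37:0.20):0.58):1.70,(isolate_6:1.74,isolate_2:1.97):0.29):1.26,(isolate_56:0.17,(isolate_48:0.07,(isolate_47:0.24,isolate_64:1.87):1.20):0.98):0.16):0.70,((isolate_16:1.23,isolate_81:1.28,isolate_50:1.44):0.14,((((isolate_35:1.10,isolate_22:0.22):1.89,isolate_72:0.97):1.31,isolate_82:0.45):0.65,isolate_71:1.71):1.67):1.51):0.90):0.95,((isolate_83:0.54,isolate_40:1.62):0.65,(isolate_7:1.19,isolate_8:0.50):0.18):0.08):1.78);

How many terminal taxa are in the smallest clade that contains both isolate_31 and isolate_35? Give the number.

The MRCA of isolate_31 and isolate_35 is the node subtending ((isolate_59,((isolate_31,(isolate_92,isolate_37)),(isolate_6,isolate_2)),(isolate_56,(isolate_48,(isolate_47,isolate_64)))),((isolate_16,isolate_81,isolate_50),((((isolate_35,isolate_22),isolate_72),isolate_82),isolate_71))).
That clade contains 18 terminal taxa: isolate_16, isolate_2, isolate_22, isolate_31, isolate_35, isolate_37, isolate_47, isolate_48, isolate_50, isolate_56, isolate_59, isolate_6, isolate_64, isolate_71, isolate_72, isolate_81, isolate_82, isolate_92.

18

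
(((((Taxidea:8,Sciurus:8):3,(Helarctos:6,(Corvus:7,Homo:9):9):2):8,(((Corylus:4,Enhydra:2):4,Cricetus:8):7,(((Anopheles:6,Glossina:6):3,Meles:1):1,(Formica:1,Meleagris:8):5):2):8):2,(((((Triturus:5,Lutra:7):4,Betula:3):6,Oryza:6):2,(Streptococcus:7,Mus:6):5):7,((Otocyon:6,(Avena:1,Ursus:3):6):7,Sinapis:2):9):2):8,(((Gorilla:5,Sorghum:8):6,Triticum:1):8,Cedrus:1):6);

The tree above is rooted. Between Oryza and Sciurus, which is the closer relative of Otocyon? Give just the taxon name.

Oryza

The MRCA of Otocyon and Oryza subtends (((((Triturus,Lutra),Betula),Oryza),(Streptococcus,Mus)),((Otocyon,(Avena,Ursus)),Sinapis)) (10 taxa).
The MRCA of Otocyon and Sciurus subtends ((((Taxidea,Sciurus),(Helarctos,(Corvus,Homo))),(((Corylus,Enhydra),Cricetus),(((Anopheles,Glossina),Meles),(Formica,Meleagris)))),(((((Triturus,Lutra),Betula),Oryza),(Streptococcus,Mus)),((Otocyon,(Avena,Ursus)),Sinapis))) (23 taxa).
The first is nested inside the second, so Otocyon shares a more recent common ancestor with Oryza.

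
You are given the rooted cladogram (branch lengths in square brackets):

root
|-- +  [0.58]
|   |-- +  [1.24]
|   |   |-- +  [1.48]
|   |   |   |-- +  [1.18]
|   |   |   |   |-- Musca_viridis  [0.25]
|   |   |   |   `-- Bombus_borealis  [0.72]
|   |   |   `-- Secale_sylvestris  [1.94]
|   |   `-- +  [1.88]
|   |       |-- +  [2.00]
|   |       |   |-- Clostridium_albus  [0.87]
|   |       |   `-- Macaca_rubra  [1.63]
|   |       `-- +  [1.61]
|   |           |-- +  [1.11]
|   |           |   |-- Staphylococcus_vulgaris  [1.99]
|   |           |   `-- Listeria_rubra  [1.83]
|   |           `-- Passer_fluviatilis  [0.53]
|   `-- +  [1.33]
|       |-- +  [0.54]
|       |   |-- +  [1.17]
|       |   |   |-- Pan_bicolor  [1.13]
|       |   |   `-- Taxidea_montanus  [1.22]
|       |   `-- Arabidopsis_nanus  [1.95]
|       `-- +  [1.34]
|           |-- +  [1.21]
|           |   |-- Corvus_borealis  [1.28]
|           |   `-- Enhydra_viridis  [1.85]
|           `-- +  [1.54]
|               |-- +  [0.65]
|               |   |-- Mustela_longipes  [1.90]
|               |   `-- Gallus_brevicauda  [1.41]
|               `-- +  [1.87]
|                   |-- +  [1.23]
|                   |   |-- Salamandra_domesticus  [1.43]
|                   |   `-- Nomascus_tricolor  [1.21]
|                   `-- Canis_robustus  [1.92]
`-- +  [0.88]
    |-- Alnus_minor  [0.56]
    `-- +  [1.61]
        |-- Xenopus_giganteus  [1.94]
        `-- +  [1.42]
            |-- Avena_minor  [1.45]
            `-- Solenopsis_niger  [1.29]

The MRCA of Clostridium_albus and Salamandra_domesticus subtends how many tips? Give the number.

The MRCA of Clostridium_albus and Salamandra_domesticus is the node subtending ((((Musca_viridis,Bombus_borealis),Secale_sylvestris),((Clostridium_albus,Macaca_rubra),((Staphylococcus_vulgaris,Listeria_rubra),Passer_fluviatilis))),(((Pan_bicolor,Taxidea_montanus),Arabidopsis_nanus),((Corvus_borealis,Enhydra_viridis),((Mustela_longipes,Gallus_brevicauda),((Salamandra_domesticus,Nomascus_tricolor),Canis_robustus))))).
That clade contains 18 terminal taxa: Arabidopsis_nanus, Bombus_borealis, Canis_robustus, Clostridium_albus, Corvus_borealis, Enhydra_viridis, Gallus_brevicauda, Listeria_rubra, Macaca_rubra, Musca_viridis, Mustela_longipes, Nomascus_tricolor, Pan_bicolor, Passer_fluviatilis, Salamandra_domesticus, Secale_sylvestris, Staphylococcus_vulgaris, Taxidea_montanus.

18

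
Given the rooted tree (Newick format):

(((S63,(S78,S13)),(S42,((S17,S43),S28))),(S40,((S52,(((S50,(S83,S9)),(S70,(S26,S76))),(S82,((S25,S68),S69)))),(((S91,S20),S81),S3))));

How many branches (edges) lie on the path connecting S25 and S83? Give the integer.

The MRCA of S25 and S83 is the node subtending (((S50,(S83,S9)),(S70,(S26,S76))),(S82,((S25,S68),S69))).
From S25 up to that node: 4 branches. From S83 up to the same node: 4 branches. Total: 4 + 4 = 8.

8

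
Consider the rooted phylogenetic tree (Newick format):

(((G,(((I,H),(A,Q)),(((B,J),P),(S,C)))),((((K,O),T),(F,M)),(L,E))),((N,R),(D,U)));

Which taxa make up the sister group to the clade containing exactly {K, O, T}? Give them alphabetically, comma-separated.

The clade containing exactly {K, O, T} attaches to the tree at the node subtending (((K,O),T),(F,M)).
The other lineage descending from that same node — the sister group — is (F,M); its 2 tips in alphabetical order are the answer.

F, M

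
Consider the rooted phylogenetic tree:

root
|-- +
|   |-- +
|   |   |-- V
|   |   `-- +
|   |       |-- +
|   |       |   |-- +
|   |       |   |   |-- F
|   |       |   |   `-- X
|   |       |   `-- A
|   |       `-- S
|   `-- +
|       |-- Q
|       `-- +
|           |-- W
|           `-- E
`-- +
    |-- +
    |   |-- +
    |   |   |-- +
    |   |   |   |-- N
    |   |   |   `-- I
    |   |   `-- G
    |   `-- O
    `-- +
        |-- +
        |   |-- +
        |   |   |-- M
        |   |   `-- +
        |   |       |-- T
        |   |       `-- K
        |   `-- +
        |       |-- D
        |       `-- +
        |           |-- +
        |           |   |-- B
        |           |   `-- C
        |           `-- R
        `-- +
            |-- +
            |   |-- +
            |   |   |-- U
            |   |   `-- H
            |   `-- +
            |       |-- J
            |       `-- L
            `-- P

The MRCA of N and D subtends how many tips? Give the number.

The MRCA of N and D is the node subtending ((((N,I),G),O),(((M,(T,K)),(D,((B,C),R))),(((U,H),(J,L)),P))).
That clade contains 16 terminal taxa: B, C, D, G, H, I, J, K, L, M, N, O, P, R, T, U.

16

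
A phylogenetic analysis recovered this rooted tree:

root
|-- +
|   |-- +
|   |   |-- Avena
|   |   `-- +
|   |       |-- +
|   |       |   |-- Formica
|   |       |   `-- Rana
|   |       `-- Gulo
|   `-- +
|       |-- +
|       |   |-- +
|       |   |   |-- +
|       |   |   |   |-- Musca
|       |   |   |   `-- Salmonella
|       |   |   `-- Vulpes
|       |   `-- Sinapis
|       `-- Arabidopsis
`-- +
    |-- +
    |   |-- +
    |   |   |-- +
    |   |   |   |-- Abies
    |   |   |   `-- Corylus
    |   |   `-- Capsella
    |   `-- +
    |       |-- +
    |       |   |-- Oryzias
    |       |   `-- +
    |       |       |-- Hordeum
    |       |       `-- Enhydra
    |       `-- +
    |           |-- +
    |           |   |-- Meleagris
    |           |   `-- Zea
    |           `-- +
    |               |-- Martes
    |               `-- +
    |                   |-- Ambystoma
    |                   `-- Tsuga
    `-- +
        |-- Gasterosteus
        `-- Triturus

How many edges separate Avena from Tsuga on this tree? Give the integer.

10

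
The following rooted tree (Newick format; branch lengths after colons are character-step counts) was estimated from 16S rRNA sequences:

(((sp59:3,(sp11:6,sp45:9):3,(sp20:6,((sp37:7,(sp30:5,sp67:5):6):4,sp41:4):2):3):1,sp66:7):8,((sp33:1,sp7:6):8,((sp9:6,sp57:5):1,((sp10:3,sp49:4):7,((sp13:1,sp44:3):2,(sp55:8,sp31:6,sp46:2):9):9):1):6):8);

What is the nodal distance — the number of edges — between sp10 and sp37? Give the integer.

The MRCA of sp10 and sp37 is the root of the tree.
From sp10 up to that node: 5 branches. From sp37 up to the same node: 6 branches. Total: 5 + 6 = 11.

11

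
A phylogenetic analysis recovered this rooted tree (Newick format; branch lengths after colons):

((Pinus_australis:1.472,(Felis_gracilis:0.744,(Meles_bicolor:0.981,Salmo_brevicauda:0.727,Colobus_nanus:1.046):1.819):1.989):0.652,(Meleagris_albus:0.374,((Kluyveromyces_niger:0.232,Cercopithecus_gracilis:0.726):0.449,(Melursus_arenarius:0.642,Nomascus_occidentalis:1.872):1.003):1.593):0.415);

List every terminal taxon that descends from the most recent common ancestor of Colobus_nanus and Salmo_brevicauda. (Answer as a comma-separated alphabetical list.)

Tracing Colobus_nanus: it sits inside (Meles_bicolor,Salmo_brevicauda,Colobus_nanus).
Tracing Salmo_brevicauda: it sits inside (Meles_bicolor,Salmo_brevicauda,Colobus_nanus).
The smallest clade enclosing both is (Meles_bicolor,Salmo_brevicauda,Colobus_nanus); the answer is its 3 terminal taxa in alphabetical order.

Colobus_nanus, Meles_bicolor, Salmo_brevicauda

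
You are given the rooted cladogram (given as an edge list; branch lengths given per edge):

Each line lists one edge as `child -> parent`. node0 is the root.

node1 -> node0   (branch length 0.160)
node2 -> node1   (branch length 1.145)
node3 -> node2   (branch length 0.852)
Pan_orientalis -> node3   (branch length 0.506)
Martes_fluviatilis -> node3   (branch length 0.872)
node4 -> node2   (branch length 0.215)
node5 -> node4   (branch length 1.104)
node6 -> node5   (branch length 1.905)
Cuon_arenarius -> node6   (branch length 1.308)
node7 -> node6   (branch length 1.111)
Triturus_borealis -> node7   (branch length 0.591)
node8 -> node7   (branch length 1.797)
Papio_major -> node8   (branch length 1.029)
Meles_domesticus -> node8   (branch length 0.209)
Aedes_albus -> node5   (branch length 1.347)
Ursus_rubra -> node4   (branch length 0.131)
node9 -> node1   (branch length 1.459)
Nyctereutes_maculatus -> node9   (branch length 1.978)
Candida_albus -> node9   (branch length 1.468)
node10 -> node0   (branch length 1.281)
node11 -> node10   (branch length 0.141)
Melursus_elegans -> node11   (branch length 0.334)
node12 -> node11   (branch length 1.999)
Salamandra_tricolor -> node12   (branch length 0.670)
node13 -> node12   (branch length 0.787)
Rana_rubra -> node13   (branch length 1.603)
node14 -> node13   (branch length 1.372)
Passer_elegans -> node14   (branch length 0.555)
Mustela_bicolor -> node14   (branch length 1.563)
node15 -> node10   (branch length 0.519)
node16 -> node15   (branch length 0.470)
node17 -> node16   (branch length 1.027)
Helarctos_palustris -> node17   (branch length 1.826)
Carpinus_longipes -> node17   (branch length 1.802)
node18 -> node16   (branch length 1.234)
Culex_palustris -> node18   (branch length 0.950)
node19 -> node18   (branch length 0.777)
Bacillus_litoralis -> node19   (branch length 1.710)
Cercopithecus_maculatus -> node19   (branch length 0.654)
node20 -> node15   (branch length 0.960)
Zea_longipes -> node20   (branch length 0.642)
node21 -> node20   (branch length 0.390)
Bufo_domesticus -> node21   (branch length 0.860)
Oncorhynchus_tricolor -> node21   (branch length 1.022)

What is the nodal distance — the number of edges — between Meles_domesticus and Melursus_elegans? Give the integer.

11

The MRCA of Meles_domesticus and Melursus_elegans is the root of the tree.
From Meles_domesticus up to that node: 8 branches. From Melursus_elegans up to the same node: 3 branches. Total: 8 + 3 = 11.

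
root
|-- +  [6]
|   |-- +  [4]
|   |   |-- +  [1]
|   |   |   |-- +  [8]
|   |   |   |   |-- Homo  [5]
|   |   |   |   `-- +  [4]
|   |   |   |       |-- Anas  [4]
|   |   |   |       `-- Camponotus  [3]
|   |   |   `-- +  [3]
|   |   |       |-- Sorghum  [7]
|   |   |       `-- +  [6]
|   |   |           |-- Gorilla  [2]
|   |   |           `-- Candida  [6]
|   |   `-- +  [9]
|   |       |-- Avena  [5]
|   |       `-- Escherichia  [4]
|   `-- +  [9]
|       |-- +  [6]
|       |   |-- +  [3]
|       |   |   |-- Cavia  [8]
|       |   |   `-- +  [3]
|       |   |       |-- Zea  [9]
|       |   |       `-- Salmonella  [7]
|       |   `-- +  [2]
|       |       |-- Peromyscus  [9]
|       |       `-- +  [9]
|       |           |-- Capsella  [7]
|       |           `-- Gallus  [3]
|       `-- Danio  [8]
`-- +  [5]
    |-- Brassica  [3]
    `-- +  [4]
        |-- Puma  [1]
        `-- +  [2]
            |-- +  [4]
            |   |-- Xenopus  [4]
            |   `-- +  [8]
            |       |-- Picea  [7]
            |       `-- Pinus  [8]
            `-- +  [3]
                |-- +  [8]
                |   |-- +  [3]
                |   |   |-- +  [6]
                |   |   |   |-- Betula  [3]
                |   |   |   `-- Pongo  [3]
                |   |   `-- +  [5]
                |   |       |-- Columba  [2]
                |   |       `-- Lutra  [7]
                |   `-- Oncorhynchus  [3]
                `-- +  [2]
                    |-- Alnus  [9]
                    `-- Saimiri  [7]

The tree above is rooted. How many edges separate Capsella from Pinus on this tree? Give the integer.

The MRCA of Capsella and Pinus is the root of the tree.
From Capsella up to that node: 6 branches. From Pinus up to the same node: 6 branches. Total: 6 + 6 = 12.

12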